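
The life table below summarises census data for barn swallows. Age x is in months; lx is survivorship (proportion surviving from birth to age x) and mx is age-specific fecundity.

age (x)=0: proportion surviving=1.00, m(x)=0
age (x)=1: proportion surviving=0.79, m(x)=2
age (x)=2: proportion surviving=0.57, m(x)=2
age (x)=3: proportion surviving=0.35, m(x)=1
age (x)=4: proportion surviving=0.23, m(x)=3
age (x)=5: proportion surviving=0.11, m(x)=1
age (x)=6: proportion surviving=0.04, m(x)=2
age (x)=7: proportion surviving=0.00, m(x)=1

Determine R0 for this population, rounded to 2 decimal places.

lx·mx by age: 0, 1.58, 1.14, 0.35, 0.69, 0.11, 0.08, 0
R0 = Σ lx·mx = 3.95 → 3.95

3.95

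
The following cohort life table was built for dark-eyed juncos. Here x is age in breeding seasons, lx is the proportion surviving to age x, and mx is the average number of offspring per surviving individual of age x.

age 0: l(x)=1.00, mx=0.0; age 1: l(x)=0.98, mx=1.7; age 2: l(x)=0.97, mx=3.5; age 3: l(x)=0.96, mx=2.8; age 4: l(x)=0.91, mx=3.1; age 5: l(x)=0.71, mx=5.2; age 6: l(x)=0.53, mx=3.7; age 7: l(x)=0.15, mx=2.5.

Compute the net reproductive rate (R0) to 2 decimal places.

lx·mx by age: 0, 1.666, 3.395, 2.688, 2.821, 3.692, 1.961, 0.375
R0 = Σ lx·mx = 16.598 → 16.60

16.60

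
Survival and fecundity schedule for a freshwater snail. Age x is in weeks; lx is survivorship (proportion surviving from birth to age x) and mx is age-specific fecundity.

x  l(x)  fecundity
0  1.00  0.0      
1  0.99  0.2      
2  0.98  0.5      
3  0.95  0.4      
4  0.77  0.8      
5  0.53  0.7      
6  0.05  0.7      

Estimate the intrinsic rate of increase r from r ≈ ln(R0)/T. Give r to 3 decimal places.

R0 = Σ lx·mx = 0 + 0.198 + 0.49 + 0.38 + 0.616 + 0.371 + 0.035 = 2.09
Σ x·lx·mx = 6.847; T = 6.847/2.09 = 3.27608…
r ≈ ln(R0)/T = ln(2.09)/3.27608… = 0.22501… → 0.225

0.225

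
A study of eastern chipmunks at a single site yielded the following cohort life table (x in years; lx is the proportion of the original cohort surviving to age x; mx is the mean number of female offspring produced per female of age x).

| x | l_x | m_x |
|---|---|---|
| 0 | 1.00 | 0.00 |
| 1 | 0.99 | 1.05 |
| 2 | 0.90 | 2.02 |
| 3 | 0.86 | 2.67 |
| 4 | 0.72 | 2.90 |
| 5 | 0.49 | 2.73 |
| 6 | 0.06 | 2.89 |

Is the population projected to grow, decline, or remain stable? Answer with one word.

R0 = Σ lx·mx = 0 + 1.0395 + 1.818 + 2.2962 + 2.088 + 1.3377 + 0.1734 = 8.7528
R0 > 1, so the population is growing.

growing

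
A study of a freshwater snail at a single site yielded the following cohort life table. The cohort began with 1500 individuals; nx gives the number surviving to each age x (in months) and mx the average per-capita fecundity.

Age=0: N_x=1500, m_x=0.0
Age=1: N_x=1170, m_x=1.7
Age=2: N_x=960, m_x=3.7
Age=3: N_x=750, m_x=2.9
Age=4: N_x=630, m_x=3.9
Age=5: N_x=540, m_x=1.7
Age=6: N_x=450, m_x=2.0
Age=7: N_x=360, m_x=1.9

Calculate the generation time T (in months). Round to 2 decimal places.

3.17

lx = nx/n0 = nx/1500: 1, 0.78, 0.64, 0.5, 0.42, 0.36, 0.3, 0.24
lx·mx: 0, 1.326, 2.368, 1.45, 1.638, 0.612, 0.6, 0.456 → R0 = 8.45
x·lx·mx: 0, 1.326, 4.736, 4.35, 6.552, 3.06, 3.6, 3.192 → Σ = 26.816
T = 26.816 / 8.45 = 3.173491… → 3.17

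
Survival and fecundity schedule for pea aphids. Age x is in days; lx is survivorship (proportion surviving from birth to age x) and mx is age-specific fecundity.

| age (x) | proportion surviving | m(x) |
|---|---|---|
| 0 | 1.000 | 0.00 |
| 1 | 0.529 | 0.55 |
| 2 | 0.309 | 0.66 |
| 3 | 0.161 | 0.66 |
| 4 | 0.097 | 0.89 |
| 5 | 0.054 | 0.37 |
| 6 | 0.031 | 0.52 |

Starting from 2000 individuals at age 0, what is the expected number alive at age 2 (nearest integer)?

618

Expected survivors = N0 · l_2 = 2000 × 0.309 = 618 → 618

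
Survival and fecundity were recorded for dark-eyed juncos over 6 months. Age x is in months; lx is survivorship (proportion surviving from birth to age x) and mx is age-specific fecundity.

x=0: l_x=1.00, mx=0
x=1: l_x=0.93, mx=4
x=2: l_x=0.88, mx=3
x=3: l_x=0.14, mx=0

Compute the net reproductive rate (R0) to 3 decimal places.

lx·mx by age: 0, 3.72, 2.64, 0
R0 = Σ lx·mx = 6.36 → 6.360

6.360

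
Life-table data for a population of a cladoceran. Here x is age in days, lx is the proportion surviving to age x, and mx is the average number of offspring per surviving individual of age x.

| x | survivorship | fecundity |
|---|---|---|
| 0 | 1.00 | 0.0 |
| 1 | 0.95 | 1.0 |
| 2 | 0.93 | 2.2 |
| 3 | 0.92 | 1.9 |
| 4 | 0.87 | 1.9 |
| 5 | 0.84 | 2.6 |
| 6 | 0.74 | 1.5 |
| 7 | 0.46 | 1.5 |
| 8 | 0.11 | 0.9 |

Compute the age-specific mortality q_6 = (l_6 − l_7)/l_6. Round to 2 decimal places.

0.38

q_6 = (l_6 − l_7) / l_6 = (0.74 − 0.46) / 0.74
     = 0.28 / 0.74 = 0.378378… → 0.38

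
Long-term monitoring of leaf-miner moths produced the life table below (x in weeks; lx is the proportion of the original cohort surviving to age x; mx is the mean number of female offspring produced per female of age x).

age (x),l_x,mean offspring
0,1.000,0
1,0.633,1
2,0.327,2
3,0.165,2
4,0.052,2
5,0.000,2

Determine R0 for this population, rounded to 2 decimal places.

1.72

lx·mx by age: 0, 0.633, 0.654, 0.33, 0.104, 0
R0 = Σ lx·mx = 1.721 → 1.72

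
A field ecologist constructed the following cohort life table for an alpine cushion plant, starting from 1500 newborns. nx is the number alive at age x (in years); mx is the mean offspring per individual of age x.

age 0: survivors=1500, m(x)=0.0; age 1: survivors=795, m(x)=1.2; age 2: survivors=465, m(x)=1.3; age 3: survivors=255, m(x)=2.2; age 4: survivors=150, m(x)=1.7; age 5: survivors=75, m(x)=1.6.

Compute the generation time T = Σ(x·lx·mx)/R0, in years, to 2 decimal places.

2.19

lx = nx/n0 = nx/1500: 1, 0.53, 0.31, 0.17, 0.1, 0.05
lx·mx: 0, 0.636, 0.403, 0.374, 0.17, 0.08 → R0 = 1.663
x·lx·mx: 0, 0.636, 0.806, 1.122, 0.68, 0.4 → Σ = 3.644
T = 3.644 / 1.663 = 2.191221… → 2.19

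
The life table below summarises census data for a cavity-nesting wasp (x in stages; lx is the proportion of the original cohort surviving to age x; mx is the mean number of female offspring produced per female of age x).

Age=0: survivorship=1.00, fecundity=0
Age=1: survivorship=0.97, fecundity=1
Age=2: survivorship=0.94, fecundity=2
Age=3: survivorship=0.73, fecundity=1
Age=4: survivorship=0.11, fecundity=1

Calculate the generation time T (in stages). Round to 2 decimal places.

lx·mx: 0, 0.97, 1.88, 0.73, 0.11 → R0 = 3.69
x·lx·mx: 0, 0.97, 3.76, 2.19, 0.44 → Σ = 7.36
T = 7.36 / 3.69 = 1.99458… → 1.99

1.99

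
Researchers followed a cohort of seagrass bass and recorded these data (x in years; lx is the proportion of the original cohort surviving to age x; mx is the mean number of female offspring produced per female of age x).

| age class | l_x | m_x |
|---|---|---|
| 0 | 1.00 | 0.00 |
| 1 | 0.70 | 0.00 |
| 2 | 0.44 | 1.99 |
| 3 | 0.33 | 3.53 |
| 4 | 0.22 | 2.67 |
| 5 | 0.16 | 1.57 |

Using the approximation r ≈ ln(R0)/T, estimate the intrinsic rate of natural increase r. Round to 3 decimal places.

R0 = Σ lx·mx = 0 + 0 + 0.8756 + 1.1649 + 0.5874 + 0.2512 = 2.8791
Σ x·lx·mx = 8.8515; T = 8.8515/2.8791 = 3.0744…
r ≈ ln(R0)/T = ln(2.8791)/3.0744… = 0.34396… → 0.344

0.344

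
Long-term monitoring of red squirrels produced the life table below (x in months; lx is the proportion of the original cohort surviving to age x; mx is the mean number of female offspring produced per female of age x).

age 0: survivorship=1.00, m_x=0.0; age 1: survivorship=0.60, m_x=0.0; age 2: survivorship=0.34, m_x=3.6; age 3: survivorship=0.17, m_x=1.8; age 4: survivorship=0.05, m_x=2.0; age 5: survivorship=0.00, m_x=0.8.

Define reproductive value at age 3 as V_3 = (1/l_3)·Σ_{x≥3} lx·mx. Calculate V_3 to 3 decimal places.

lx·mx for x ≥ 3: 0.306, 0.1, 0 → sum = 0.406
V_3 = 0.406 / l_3 = 0.406 / 0.17 = 2.388235… → 2.388

2.388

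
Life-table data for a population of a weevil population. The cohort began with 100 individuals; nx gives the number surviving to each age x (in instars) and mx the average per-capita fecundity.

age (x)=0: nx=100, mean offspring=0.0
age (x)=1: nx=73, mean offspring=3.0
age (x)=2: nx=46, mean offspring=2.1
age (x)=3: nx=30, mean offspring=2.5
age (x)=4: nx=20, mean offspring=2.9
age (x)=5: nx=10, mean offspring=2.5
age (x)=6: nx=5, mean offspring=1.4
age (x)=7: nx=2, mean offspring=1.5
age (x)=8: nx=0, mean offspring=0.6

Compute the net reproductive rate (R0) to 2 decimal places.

4.84

lx = nx/n0 = nx/100: 1, 0.73, 0.46, 0.3, 0.2, 0.1, 0.05, 0.02, 0
lx·mx by age: 0, 2.19, 0.966, 0.75, 0.58, 0.25, 0.07, 0.03, 0
R0 = Σ lx·mx = 4.836 → 4.84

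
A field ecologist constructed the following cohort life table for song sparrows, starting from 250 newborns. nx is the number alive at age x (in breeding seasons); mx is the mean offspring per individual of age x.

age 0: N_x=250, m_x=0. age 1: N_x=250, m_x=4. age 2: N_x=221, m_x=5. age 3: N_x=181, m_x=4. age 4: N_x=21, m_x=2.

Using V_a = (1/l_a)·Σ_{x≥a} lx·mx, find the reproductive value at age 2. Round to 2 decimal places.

lx = nx/n0 = nx/250: 1, 1, 0.884, 0.724, 0.084
lx·mx for x ≥ 2: 4.42, 2.896, 0.168 → sum = 7.484
V_2 = 7.484 / l_2 = 7.484 / 0.884 = 8.466063… → 8.47

8.47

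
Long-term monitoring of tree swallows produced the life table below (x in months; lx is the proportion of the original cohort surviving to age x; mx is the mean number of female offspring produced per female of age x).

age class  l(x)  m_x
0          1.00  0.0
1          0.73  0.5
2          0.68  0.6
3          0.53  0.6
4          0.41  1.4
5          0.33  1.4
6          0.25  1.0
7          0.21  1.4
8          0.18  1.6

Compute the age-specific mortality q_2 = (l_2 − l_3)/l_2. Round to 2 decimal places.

0.22

q_2 = (l_2 − l_3) / l_2 = (0.68 − 0.53) / 0.68
     = 0.15 / 0.68 = 0.220588… → 0.22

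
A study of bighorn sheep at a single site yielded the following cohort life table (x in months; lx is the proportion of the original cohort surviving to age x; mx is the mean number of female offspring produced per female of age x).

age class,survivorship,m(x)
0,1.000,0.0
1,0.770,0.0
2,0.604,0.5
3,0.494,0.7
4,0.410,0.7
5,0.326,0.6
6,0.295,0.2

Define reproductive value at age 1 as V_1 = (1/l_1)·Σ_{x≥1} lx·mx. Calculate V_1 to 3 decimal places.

lx·mx for x ≥ 1: 0, 0.302, 0.3458, 0.287, 0.1956, 0.059 → sum = 1.1894
V_1 = 1.1894 / l_1 = 1.1894 / 0.77 = 1.544675… → 1.545

1.545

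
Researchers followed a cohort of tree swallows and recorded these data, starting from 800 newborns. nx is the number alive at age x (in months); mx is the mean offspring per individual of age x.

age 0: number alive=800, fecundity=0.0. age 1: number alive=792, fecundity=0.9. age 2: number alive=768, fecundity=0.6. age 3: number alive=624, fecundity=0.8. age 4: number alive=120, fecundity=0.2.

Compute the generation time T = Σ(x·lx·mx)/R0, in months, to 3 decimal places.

1.902

lx = nx/n0 = nx/800: 1, 0.99, 0.96, 0.78, 0.15
lx·mx: 0, 0.891, 0.576, 0.624, 0.03 → R0 = 2.121
x·lx·mx: 0, 0.891, 1.152, 1.872, 0.12 → Σ = 4.035
T = 4.035 / 2.121 = 1.902405… → 1.902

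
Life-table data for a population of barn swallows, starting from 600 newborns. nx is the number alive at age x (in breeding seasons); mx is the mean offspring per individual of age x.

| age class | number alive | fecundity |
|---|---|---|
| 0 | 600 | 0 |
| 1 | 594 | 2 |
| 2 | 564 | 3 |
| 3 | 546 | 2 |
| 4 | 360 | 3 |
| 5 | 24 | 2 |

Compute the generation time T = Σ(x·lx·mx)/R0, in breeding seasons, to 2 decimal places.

2.43

lx = nx/n0 = nx/600: 1, 0.99, 0.94, 0.91, 0.6, 0.04
lx·mx: 0, 1.98, 2.82, 1.82, 1.8, 0.08 → R0 = 8.5
x·lx·mx: 0, 1.98, 5.64, 5.46, 7.2, 0.4 → Σ = 20.68
T = 20.68 / 8.5 = 2.432941… → 2.43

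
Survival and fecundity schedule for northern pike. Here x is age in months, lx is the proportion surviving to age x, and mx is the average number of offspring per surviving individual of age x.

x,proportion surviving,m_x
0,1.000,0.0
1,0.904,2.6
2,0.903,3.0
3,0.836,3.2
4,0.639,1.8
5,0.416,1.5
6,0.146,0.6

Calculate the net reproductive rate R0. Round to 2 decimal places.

9.60

lx·mx by age: 0, 2.3504, 2.709, 2.6752, 1.1502, 0.624, 0.0876
R0 = Σ lx·mx = 9.5964 → 9.60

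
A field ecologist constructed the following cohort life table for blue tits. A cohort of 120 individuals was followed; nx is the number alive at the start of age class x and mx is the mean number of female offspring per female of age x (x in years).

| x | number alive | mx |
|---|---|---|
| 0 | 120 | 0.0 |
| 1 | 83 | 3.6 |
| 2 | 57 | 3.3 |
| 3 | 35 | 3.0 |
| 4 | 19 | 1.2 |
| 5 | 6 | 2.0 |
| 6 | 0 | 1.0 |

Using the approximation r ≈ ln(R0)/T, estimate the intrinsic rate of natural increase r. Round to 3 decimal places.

lx = nx/n0 = nx/120: 1, 0.69167…, 0.475, 0.29167…, 0.15833…, 0.05, 0
R0 = Σ lx·mx = 0 + 2.49… + 1.5675 + 0.875… + 0.19… + 0.1 + 0 = 5.2225…
Σ x·lx·mx = 9.51…; T = 9.51…/5.2225… = 1.82097…
r ≈ ln(R0)/T = ln(5.2225…)/1.82097… = 0.90775… → 0.908

0.908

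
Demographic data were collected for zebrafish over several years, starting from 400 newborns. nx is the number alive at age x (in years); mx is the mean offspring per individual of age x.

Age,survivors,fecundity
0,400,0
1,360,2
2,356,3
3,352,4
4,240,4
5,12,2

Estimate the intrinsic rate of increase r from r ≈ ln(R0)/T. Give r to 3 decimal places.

lx = nx/n0 = nx/400: 1, 0.9, 0.89, 0.88, 0.6, 0.03
R0 = Σ lx·mx = 0 + 1.8 + 2.67 + 3.52 + 2.4 + 0.06 = 10.45
Σ x·lx·mx = 27.6; T = 27.6/10.45 = 2.64115…
r ≈ ln(R0)/T = ln(10.45)/2.64115… = 0.88848… → 0.888

0.888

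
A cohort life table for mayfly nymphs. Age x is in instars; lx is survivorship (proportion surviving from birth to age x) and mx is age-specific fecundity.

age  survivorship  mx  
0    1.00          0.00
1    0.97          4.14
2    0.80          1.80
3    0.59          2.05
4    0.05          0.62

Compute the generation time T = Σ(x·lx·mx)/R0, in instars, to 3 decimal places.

1.590

lx·mx: 0, 4.0158, 1.44, 1.2095, 0.031 → R0 = 6.6963
x·lx·mx: 0, 4.0158, 2.88, 3.6285, 0.124 → Σ = 10.6483
T = 10.6483 / 6.6963 = 1.590177… → 1.590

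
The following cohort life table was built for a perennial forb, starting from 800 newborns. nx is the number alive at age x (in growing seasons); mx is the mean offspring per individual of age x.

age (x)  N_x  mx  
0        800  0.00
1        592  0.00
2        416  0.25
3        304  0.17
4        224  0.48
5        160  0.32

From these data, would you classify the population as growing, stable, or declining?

declining

lx = nx/n0 = nx/800: 1, 0.74, 0.52, 0.38, 0.28, 0.2
R0 = Σ lx·mx = 0 + 0 + 0.13 + 0.0646 + 0.1344 + 0.064 = 0.393
R0 < 1, so the population is declining.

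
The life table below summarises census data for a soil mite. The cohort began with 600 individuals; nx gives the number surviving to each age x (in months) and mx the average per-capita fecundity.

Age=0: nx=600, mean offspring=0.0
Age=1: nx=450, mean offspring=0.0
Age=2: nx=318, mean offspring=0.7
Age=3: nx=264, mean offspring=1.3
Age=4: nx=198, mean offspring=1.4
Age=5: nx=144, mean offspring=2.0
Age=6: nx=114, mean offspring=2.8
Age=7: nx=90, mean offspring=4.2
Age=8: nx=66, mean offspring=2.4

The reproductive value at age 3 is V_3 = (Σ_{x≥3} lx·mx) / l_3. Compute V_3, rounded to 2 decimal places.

lx = nx/n0 = nx/600: 1, 0.75, 0.53, 0.44, 0.33, 0.24, 0.19, 0.15, 0.11
lx·mx for x ≥ 3: 0.572, 0.462, 0.48, 0.532, 0.63, 0.264 → sum = 2.94
V_3 = 2.94 / l_3 = 2.94 / 0.44 = 6.681818… → 6.68

6.68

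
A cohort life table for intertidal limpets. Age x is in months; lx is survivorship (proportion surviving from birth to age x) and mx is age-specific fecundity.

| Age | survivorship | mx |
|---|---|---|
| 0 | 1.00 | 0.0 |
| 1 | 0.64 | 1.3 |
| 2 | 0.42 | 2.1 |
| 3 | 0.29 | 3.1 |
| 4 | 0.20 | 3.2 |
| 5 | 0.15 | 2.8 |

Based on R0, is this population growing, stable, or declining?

growing

R0 = Σ lx·mx = 0 + 0.832 + 0.882 + 0.899 + 0.64 + 0.42 = 3.673
R0 > 1, so the population is growing.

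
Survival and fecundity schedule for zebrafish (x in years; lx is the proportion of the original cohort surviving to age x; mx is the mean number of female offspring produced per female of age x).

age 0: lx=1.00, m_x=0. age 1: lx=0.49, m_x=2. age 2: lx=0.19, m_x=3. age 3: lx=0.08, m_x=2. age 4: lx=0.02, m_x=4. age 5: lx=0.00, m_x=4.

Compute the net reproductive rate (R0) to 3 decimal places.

lx·mx by age: 0, 0.98, 0.57, 0.16, 0.08, 0
R0 = Σ lx·mx = 1.79 → 1.790

1.790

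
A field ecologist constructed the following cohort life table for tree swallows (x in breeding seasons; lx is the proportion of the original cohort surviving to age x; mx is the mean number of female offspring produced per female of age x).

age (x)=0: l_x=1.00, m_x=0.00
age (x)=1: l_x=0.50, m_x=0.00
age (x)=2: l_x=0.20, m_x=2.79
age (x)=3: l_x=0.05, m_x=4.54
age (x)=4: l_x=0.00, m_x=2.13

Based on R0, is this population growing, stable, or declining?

R0 = Σ lx·mx = 0 + 0 + 0.558 + 0.227 + 0 = 0.785
R0 < 1, so the population is declining.

declining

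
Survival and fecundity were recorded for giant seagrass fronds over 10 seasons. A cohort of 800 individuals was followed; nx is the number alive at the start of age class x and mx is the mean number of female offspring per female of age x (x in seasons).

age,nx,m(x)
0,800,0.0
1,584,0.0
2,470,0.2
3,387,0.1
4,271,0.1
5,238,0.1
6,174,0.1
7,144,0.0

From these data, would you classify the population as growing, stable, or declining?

declining

lx = nx/n0 = nx/800: 1, 0.73, 0.5875, 0.48375, 0.33875, 0.2975, 0.2175, 0.18
R0 = Σ lx·mx = 0 + 0 + 0.1175 + 0.048375 + 0.033875 + 0.02975 + 0.02175 + 0 = 0.25125
R0 < 1, so the population is declining.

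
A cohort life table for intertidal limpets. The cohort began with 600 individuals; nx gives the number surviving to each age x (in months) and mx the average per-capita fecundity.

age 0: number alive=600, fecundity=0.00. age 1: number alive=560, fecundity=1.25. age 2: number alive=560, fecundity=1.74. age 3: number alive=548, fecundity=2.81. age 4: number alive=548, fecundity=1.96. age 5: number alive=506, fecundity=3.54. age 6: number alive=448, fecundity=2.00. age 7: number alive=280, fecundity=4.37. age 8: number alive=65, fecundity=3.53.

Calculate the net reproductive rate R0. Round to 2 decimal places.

14.05

lx = nx/n0 = nx/600: 1, 0.93333…, 0.93333…, 0.91333…, 0.91333…, 0.84333…, 0.74667…, 0.46667…, 0.10833…
lx·mx by age: 0, 1.166667…, 1.624…, 2.566467…, 1.790133…, 2.9854…, 1.493333…, 2.039333…, 0.382417…
R0 = Σ lx·mx = 14.04775… → 14.05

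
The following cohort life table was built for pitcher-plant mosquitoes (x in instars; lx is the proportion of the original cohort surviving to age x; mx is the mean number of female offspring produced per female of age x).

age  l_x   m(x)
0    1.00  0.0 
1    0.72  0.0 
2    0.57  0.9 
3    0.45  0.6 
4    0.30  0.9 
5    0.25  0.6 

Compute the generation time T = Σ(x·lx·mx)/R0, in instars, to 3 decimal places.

lx·mx: 0, 0, 0.513, 0.27, 0.27, 0.15 → R0 = 1.203
x·lx·mx: 0, 0, 1.026, 0.81, 1.08, 0.75 → Σ = 3.666
T = 3.666 / 1.203 = 3.047382… → 3.047

3.047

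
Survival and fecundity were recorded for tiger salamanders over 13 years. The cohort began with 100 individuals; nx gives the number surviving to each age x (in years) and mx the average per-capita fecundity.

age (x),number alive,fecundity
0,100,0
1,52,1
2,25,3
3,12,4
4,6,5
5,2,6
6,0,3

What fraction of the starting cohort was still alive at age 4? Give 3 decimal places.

0.060

l_4 = n_4/n_0 = 6/100 = 0.06 → 0.060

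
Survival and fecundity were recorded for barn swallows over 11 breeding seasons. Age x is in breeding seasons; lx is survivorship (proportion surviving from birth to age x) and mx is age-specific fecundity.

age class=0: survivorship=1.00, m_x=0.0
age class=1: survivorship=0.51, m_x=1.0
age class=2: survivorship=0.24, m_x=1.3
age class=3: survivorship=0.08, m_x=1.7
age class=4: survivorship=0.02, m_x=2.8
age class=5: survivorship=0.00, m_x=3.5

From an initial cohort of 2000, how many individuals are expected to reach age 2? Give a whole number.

480

Expected survivors = N0 · l_2 = 2000 × 0.24 = 480 → 480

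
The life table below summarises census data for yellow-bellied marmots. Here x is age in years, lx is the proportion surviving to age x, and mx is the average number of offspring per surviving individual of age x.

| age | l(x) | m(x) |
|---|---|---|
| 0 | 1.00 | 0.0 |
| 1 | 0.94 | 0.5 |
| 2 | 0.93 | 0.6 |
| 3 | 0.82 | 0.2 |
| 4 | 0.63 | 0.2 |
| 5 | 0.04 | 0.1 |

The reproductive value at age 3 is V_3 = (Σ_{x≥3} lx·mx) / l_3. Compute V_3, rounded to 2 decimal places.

0.36

lx·mx for x ≥ 3: 0.164, 0.126, 0.004 → sum = 0.294
V_3 = 0.294 / l_3 = 0.294 / 0.82 = 0.358537… → 0.36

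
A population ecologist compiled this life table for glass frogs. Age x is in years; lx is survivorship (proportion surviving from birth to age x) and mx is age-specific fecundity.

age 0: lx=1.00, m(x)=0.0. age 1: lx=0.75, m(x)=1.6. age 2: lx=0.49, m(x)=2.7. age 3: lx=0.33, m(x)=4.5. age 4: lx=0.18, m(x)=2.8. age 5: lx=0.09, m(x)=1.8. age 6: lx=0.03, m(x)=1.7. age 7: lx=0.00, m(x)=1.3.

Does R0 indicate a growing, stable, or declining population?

growing

R0 = Σ lx·mx = 0 + 1.2 + 1.323 + 1.485 + 0.504 + 0.162 + 0.051 + 0 = 4.725
R0 > 1, so the population is growing.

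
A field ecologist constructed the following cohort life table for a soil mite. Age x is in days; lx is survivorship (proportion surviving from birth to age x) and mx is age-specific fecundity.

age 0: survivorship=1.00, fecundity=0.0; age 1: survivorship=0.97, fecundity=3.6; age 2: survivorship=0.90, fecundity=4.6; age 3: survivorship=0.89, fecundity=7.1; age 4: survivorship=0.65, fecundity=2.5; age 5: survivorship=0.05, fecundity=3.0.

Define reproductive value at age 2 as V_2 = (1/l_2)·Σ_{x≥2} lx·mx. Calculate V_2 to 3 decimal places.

13.593

lx·mx for x ≥ 2: 4.14, 6.319, 1.625, 0.15 → sum = 12.234
V_2 = 12.234 / l_2 = 12.234 / 0.9 = 13.593333… → 13.593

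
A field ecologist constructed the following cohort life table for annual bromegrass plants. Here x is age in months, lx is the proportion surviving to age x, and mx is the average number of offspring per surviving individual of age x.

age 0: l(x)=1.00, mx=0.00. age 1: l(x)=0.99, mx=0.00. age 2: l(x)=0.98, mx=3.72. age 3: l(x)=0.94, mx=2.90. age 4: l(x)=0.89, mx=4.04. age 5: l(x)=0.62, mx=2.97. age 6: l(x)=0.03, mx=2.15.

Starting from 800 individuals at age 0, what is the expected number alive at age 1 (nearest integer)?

792

Expected survivors = N0 · l_1 = 800 × 0.99 = 792 → 792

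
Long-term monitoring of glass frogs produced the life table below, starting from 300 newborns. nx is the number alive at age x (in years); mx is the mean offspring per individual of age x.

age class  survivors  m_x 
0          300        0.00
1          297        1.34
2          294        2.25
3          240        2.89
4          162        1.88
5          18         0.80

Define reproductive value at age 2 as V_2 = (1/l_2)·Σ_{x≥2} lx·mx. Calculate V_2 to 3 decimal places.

lx = nx/n0 = nx/300: 1, 0.99, 0.98, 0.8, 0.54, 0.06
lx·mx for x ≥ 2: 2.205, 2.312, 1.0152, 0.048 → sum = 5.5802
V_2 = 5.5802 / l_2 = 5.5802 / 0.98 = 5.694082… → 5.694

5.694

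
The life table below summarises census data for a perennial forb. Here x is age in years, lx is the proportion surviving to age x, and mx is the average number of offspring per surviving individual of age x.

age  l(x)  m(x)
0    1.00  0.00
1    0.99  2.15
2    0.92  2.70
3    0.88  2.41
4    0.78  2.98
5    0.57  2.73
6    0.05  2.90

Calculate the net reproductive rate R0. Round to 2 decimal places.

lx·mx by age: 0, 2.1285, 2.484, 2.1208, 2.3244, 1.5561, 0.145
R0 = Σ lx·mx = 10.7588 → 10.76

10.76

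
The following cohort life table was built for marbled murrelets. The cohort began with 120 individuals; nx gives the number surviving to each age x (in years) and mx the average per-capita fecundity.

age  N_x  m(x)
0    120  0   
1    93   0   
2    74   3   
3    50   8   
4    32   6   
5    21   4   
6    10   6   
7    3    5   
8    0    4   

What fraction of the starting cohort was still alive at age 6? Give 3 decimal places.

l_6 = n_6/n_0 = 10/120 = 0.083333… → 0.083

0.083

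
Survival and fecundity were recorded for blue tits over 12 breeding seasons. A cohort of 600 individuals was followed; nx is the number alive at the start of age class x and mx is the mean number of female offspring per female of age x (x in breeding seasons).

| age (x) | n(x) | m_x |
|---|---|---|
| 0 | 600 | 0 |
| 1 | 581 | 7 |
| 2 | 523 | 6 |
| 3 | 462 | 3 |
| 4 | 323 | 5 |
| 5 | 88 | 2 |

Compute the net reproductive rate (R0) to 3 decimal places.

lx = nx/n0 = nx/600: 1, 0.96833…, 0.87167…, 0.77, 0.53833…, 0.14667…
lx·mx by age: 0, 6.778333…, 5.23…, 2.31, 2.691667…, 0.293333…
R0 = Σ lx·mx = 17.303333… → 17.303

17.303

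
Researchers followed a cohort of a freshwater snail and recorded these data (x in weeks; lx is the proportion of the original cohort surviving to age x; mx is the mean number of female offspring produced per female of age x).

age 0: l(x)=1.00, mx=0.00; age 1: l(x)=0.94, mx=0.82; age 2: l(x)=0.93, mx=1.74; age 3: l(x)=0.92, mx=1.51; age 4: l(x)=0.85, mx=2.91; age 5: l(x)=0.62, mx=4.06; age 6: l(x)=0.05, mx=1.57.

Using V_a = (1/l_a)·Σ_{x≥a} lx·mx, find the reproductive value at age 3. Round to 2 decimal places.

lx·mx for x ≥ 3: 1.3892, 2.4735, 2.5172, 0.0785 → sum = 6.4584
V_3 = 6.4584 / l_3 = 6.4584 / 0.92 = 7.02 → 7.02

7.02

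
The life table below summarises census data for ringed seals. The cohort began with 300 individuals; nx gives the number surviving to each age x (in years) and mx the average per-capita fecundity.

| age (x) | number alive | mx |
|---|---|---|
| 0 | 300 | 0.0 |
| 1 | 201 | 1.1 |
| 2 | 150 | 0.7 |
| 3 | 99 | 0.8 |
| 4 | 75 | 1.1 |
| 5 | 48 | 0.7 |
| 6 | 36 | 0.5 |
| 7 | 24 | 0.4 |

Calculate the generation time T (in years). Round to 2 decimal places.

lx = nx/n0 = nx/300: 1, 0.67, 0.5, 0.33, 0.25, 0.16, 0.12, 0.08
lx·mx: 0, 0.737, 0.35, 0.264, 0.275, 0.112, 0.06, 0.032 → R0 = 1.83
x·lx·mx: 0, 0.737, 0.7, 0.792, 1.1, 0.56, 0.36, 0.224 → Σ = 4.473
T = 4.473 / 1.83 = 2.444262… → 2.44

2.44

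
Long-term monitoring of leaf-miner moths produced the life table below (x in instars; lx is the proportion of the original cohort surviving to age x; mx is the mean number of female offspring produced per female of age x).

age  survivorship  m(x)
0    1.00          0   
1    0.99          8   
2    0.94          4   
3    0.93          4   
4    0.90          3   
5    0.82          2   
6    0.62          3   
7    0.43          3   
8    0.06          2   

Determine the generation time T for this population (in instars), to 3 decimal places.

2.901

lx·mx: 0, 7.92, 3.76, 3.72, 2.7, 1.64, 1.86, 1.29, 0.12 → R0 = 23.01
x·lx·mx: 0, 7.92, 7.52, 11.16, 10.8, 8.2, 11.16, 9.03, 0.96 → Σ = 66.75
T = 66.75 / 23.01 = 2.900913… → 2.901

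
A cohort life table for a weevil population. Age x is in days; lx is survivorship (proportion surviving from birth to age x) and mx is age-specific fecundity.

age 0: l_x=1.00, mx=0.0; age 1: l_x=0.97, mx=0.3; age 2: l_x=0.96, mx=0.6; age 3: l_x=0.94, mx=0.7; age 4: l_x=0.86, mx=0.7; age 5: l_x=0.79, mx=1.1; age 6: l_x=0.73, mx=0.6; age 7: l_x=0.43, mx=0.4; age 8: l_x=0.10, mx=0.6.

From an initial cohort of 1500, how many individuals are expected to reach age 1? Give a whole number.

Expected survivors = N0 · l_1 = 1500 × 0.97 = 1455 → 1455

1455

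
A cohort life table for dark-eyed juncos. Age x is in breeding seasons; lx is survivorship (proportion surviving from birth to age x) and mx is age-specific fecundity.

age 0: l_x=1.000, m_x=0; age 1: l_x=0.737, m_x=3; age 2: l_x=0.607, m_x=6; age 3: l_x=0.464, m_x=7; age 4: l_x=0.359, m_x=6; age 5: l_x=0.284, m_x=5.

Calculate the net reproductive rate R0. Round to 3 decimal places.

lx·mx by age: 0, 2.211, 3.642, 3.248, 2.154, 1.42
R0 = Σ lx·mx = 12.675 → 12.675

12.675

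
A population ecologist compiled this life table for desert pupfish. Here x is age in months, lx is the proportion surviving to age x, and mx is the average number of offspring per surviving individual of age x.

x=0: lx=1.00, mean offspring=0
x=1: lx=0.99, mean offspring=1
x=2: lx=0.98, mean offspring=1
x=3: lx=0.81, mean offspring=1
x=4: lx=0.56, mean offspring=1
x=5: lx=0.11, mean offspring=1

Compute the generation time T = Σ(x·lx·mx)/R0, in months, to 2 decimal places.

lx·mx: 0, 0.99, 0.98, 0.81, 0.56, 0.11 → R0 = 3.45
x·lx·mx: 0, 0.99, 1.96, 2.43, 2.24, 0.55 → Σ = 8.17
T = 8.17 / 3.45 = 2.368116… → 2.37

2.37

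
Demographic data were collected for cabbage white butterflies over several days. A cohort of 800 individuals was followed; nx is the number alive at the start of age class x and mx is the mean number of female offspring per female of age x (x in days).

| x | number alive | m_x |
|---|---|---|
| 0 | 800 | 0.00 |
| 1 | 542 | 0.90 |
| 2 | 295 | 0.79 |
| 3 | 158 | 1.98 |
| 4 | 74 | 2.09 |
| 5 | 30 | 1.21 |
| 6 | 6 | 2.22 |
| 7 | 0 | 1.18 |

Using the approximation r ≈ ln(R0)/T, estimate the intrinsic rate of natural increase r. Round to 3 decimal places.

0.195

lx = nx/n0 = nx/800: 1, 0.6775, 0.36875, 0.1975, 0.0925, 0.0375, 0.0075, 0
R0 = Σ lx·mx = 0 + 0.60975… + 0.29131… + 0.39105… + 0.19333… + 0.04538… + 0.01665… + 0 = 1.547463…
Σ x·lx·mx = 3.4656…; T = 3.4656…/1.547463… = 2.23954…
r ≈ ln(R0)/T = ln(1.547463…)/2.23954… = 0.19496… → 0.195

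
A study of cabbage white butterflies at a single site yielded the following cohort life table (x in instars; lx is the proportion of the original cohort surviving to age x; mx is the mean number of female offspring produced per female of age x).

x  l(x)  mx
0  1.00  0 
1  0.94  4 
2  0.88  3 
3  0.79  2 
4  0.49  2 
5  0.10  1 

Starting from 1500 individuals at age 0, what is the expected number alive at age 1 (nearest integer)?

1410

Expected survivors = N0 · l_1 = 1500 × 0.94 = 1410 → 1410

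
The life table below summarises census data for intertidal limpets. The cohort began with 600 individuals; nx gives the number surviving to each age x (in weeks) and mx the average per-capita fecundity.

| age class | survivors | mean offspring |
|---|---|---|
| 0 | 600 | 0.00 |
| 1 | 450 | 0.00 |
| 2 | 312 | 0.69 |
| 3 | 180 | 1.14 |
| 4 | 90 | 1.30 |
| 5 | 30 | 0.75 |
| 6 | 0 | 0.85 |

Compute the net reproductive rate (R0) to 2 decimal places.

0.93

lx = nx/n0 = nx/600: 1, 0.75, 0.52, 0.3, 0.15, 0.05, 0
lx·mx by age: 0, 0, 0.3588, 0.342, 0.195, 0.0375, 0
R0 = Σ lx·mx = 0.9333 → 0.93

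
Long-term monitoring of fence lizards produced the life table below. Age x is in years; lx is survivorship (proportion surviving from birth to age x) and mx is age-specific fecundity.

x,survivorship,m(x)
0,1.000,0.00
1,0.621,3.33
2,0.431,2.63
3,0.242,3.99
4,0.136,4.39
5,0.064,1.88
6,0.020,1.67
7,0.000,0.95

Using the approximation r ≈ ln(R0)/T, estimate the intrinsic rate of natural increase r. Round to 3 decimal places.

0.752

R0 = Σ lx·mx = 0 + 2.06793 + 1.13353 + 0.96558 + 0.59704 + 0.12032 + 0.0334 + 0 = 4.9178
Σ x·lx·mx = 10.42189; T = 10.42189/4.9178 = 2.11922…
r ≈ ln(R0)/T = ln(4.9178)/2.11922… = 0.75163… → 0.752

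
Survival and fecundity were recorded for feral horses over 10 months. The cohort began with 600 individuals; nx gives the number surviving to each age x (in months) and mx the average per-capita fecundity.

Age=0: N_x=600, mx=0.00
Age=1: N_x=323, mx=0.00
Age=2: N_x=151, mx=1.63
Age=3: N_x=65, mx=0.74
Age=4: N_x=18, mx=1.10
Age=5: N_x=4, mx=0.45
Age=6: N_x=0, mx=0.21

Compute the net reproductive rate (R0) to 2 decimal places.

lx = nx/n0 = nx/600: 1, 0.53833…, 0.25167…, 0.10833…, 0.03, 0.00667…, 0
lx·mx by age: 0, 0, 0.410217…, 0.080167…, 0.033, 0.003…, 0
R0 = Σ lx·mx = 0.526383… → 0.53

0.53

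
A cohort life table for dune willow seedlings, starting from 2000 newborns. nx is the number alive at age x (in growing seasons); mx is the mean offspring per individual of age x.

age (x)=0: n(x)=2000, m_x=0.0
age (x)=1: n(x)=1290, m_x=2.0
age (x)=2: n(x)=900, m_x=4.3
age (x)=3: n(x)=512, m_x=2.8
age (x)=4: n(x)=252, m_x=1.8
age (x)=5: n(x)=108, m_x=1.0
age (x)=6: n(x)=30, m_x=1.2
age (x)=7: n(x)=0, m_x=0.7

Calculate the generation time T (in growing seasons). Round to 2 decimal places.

2.03

lx = nx/n0 = nx/2000: 1, 0.645, 0.45, 0.256, 0.126, 0.054, 0.015, 0
lx·mx: 0, 1.29, 1.935, 0.7168, 0.2268, 0.054, 0.018, 0 → R0 = 4.2406
x·lx·mx: 0, 1.29, 3.87, 2.1504, 0.9072, 0.27, 0.108, 0 → Σ = 8.5956
T = 8.5956 / 4.2406 = 2.026977… → 2.03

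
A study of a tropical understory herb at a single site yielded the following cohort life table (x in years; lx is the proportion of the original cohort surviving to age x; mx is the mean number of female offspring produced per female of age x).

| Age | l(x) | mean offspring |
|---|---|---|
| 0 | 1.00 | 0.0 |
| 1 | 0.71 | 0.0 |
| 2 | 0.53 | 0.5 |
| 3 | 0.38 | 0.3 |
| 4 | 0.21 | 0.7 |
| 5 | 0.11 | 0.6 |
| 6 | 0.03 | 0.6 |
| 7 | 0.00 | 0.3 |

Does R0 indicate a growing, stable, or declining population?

R0 = Σ lx·mx = 0 + 0 + 0.265 + 0.114 + 0.147 + 0.066 + 0.018 + 0 = 0.61
R0 < 1, so the population is declining.

declining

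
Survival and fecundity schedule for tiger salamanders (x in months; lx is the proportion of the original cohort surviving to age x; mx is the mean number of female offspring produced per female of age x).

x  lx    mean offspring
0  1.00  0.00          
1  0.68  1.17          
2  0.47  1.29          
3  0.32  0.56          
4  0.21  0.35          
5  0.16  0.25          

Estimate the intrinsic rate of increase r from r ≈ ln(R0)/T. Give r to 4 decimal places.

R0 = Σ lx·mx = 0 + 0.7956 + 0.6063 + 0.1792 + 0.0735 + 0.04 = 1.6946
Σ x·lx·mx = 3.0398; T = 3.0398/1.6946 = 1.79382…
r ≈ ln(R0)/T = ln(1.6946)/1.79382… = 0.294036… → 0.2940

0.2940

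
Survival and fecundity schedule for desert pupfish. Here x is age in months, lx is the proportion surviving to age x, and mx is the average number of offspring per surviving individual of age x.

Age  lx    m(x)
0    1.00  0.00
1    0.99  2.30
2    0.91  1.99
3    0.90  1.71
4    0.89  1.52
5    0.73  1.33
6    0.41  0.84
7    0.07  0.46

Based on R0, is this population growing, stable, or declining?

growing

R0 = Σ lx·mx = 0 + 2.277 + 1.8109 + 1.539 + 1.3528 + 0.9709 + 0.3444 + 0.0322 = 8.3272
R0 > 1, so the population is growing.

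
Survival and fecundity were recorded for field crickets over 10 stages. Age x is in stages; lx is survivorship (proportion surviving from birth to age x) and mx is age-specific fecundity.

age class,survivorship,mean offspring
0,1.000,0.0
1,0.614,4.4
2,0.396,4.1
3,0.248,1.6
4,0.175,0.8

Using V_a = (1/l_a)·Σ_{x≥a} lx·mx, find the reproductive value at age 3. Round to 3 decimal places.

lx·mx for x ≥ 3: 0.3968, 0.14 → sum = 0.5368
V_3 = 0.5368 / l_3 = 0.5368 / 0.248 = 2.164516… → 2.165

2.165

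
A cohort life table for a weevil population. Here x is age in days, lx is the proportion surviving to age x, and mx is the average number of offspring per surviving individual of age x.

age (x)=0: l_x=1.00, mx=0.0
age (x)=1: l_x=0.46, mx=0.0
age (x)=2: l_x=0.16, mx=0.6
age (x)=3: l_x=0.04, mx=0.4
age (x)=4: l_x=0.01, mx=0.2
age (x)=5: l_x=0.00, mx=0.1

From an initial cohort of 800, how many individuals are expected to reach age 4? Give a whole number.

Expected survivors = N0 · l_4 = 800 × 0.01 = 8 → 8

8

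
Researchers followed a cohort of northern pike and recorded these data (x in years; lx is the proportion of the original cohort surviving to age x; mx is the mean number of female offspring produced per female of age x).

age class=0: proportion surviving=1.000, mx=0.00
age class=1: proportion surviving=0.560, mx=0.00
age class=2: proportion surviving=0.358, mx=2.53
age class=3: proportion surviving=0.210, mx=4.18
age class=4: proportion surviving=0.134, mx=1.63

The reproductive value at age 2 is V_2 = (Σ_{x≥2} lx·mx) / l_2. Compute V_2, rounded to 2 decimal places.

lx·mx for x ≥ 2: 0.90574, 0.8778, 0.21842 → sum = 2.00196
V_2 = 2.00196 / l_2 = 2.00196 / 0.358 = 5.592067… → 5.59

5.59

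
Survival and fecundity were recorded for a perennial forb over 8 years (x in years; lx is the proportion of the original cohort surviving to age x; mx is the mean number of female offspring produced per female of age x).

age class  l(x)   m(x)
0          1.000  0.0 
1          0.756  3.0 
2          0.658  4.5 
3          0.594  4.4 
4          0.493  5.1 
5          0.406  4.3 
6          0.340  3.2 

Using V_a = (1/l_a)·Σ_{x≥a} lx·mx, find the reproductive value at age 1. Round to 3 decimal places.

lx·mx for x ≥ 1: 2.268, 2.961, 2.6136, 2.5143, 1.7458, 1.088 → sum = 13.1907
V_1 = 13.1907 / l_1 = 13.1907 / 0.756 = 17.448016… → 17.448

17.448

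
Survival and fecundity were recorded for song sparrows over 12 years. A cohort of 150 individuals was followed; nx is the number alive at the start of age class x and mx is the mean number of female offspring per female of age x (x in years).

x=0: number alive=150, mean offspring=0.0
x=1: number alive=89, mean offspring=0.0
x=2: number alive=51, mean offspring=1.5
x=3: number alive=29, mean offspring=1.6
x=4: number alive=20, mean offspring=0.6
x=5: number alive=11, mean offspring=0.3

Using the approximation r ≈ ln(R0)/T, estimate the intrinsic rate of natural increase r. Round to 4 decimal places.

-0.0317

lx = nx/n0 = nx/150: 1, 0.59333…, 0.34, 0.19333…, 0.13333…, 0.07333…
R0 = Σ lx·mx = 0 + 0 + 0.51 + 0.30933… + 0.08… + 0.022… = 0.921333…
Σ x·lx·mx = 2.378…; T = 2.378…/0.921333… = 2.58104…
r ≈ ln(R0)/T = ln(0.921333…)/2.58104… = -0.031744… → -0.0317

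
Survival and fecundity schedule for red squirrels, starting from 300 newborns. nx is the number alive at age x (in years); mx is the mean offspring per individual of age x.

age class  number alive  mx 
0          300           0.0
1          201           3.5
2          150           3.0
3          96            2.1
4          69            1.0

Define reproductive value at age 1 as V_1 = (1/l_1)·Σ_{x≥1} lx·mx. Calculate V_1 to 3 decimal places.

7.085

lx = nx/n0 = nx/300: 1, 0.67, 0.5, 0.32, 0.23
lx·mx for x ≥ 1: 2.345, 1.5, 0.672, 0.23 → sum = 4.747
V_1 = 4.747 / l_1 = 4.747 / 0.67 = 7.085075… → 7.085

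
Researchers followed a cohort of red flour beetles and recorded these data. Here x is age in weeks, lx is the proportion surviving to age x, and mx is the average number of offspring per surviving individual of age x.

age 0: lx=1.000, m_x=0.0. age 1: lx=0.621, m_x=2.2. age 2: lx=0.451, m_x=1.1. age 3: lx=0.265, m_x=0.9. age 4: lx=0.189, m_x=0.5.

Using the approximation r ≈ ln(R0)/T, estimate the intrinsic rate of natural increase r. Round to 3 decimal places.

R0 = Σ lx·mx = 0 + 1.3662 + 0.4961 + 0.2385 + 0.0945 = 2.1953
Σ x·lx·mx = 3.4519; T = 3.4519/2.1953 = 1.5724…
r ≈ ln(R0)/T = ln(2.1953)/1.5724… = 0.50007… → 0.500

0.500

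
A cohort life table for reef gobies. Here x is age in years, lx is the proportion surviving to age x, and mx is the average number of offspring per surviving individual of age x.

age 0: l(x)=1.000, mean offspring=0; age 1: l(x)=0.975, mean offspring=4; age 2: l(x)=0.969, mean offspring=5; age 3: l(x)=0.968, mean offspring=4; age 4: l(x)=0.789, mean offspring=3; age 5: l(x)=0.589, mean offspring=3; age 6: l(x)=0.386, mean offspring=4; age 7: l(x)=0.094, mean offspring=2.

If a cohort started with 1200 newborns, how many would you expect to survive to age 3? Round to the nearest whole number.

1162

Expected survivors = N0 · l_3 = 1200 × 0.968 = 1161.6 → 1162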